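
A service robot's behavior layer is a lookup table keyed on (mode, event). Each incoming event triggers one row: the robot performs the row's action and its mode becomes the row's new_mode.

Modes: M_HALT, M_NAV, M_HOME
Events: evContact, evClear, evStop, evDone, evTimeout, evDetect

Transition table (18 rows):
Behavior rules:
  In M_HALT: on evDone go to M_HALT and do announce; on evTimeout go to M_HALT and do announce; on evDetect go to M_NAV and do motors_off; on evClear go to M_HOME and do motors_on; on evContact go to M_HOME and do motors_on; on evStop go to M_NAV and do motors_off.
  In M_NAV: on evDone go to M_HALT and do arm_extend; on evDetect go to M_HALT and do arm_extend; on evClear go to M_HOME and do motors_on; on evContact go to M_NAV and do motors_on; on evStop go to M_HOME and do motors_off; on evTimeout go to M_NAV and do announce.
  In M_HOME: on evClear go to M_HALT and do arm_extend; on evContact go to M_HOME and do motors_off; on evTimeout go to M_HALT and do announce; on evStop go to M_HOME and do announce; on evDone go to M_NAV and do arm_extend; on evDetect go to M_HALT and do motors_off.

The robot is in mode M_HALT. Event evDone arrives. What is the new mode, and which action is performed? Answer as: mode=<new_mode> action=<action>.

current mode = M_HALT; filter table to that mode:
  (M_HALT, evDone) → (M_HALT, announce)  ← event matches
  (M_HALT, evTimeout) → (M_HALT, announce)
  (M_HALT, evDetect) → (M_NAV, motors_off)
  (M_HALT, evClear) → (M_HOME, motors_on)
  (M_HALT, evContact) → (M_HOME, motors_on)
  (M_HALT, evStop) → (M_NAV, motors_off)
event = evDone selects (M_HALT, announce)

mode=M_HALT action=announce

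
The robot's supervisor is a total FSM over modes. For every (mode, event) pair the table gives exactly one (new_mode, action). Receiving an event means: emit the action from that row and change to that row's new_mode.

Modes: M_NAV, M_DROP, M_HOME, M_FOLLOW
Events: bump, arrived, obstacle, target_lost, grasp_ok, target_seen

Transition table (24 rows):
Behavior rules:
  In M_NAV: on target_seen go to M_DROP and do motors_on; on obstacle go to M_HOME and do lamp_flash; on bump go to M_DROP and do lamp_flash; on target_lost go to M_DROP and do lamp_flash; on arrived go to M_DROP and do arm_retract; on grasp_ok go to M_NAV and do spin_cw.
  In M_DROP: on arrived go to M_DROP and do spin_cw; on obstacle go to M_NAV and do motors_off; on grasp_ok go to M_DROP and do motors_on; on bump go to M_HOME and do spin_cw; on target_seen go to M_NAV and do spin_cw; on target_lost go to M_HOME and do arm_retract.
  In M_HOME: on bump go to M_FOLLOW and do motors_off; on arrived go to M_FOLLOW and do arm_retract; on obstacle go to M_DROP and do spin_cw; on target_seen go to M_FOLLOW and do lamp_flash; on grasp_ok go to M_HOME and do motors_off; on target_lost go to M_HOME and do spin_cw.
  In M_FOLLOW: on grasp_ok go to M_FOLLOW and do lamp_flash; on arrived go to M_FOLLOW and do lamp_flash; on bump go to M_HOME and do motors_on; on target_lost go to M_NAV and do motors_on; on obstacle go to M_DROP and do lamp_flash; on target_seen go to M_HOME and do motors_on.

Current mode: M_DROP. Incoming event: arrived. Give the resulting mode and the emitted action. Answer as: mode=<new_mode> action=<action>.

mode=M_DROP action=spin_cw

current mode = M_DROP; filter table to that mode:
  (M_DROP, arrived) → (M_DROP, spin_cw)  ← event matches
  (M_DROP, obstacle) → (M_NAV, motors_off)
  (M_DROP, grasp_ok) → (M_DROP, motors_on)
  (M_DROP, bump) → (M_HOME, spin_cw)
  (M_DROP, target_seen) → (M_NAV, spin_cw)
  (M_DROP, target_lost) → (M_HOME, arm_retract)
event = arrived selects (M_DROP, spin_cw)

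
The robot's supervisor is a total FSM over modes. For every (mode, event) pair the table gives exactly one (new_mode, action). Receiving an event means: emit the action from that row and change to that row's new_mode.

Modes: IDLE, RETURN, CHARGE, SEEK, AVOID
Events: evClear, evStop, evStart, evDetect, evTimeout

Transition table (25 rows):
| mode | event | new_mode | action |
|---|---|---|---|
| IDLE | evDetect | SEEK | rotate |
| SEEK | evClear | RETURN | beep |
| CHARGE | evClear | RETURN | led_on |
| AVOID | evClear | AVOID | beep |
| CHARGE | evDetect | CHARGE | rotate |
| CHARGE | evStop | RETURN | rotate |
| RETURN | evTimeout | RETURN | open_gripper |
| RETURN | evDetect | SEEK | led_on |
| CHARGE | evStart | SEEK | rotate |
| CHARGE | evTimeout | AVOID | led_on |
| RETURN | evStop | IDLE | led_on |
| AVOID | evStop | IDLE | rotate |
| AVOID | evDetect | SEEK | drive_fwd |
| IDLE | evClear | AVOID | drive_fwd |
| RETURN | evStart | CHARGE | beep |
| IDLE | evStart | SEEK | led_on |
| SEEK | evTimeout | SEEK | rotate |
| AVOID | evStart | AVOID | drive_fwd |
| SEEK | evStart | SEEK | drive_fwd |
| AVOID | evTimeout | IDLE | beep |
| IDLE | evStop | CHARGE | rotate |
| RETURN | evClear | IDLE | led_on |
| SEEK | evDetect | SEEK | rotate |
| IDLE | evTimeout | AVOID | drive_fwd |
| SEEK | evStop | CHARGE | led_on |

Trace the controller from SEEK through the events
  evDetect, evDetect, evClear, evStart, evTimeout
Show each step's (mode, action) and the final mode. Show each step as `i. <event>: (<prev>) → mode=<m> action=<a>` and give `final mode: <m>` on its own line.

final mode: AVOID

1. evDetect: (SEEK) → mode=SEEK action=rotate
2. evDetect: (SEEK) → mode=SEEK action=rotate
3. evClear: (SEEK) → mode=RETURN action=beep
4. evStart: (RETURN) → mode=CHARGE action=beep
5. evTimeout: (CHARGE) → mode=AVOID action=led_on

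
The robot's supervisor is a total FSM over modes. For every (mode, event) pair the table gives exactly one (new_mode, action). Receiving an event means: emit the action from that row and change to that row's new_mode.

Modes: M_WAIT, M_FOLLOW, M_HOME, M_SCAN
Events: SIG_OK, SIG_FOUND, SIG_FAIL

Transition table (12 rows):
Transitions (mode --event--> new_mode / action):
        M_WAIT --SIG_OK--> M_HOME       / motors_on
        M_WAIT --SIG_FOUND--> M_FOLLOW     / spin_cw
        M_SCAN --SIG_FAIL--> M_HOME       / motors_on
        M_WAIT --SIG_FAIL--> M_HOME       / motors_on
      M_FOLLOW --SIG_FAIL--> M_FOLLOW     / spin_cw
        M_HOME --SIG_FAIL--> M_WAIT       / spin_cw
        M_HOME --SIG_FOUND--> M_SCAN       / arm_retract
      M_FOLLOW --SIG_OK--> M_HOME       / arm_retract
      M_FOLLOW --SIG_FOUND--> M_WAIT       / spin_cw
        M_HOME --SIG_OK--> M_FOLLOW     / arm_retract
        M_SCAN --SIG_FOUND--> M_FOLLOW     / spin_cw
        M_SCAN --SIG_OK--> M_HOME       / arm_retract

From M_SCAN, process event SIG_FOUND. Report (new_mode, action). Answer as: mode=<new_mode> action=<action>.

current mode = M_SCAN; filter table to that mode:
  (M_SCAN, SIG_FAIL) → (M_HOME, motors_on)
  (M_SCAN, SIG_FOUND) → (M_FOLLOW, spin_cw)  ← event matches
  (M_SCAN, SIG_OK) → (M_HOME, arm_retract)
event = SIG_FOUND selects (M_FOLLOW, spin_cw)

mode=M_FOLLOW action=spin_cw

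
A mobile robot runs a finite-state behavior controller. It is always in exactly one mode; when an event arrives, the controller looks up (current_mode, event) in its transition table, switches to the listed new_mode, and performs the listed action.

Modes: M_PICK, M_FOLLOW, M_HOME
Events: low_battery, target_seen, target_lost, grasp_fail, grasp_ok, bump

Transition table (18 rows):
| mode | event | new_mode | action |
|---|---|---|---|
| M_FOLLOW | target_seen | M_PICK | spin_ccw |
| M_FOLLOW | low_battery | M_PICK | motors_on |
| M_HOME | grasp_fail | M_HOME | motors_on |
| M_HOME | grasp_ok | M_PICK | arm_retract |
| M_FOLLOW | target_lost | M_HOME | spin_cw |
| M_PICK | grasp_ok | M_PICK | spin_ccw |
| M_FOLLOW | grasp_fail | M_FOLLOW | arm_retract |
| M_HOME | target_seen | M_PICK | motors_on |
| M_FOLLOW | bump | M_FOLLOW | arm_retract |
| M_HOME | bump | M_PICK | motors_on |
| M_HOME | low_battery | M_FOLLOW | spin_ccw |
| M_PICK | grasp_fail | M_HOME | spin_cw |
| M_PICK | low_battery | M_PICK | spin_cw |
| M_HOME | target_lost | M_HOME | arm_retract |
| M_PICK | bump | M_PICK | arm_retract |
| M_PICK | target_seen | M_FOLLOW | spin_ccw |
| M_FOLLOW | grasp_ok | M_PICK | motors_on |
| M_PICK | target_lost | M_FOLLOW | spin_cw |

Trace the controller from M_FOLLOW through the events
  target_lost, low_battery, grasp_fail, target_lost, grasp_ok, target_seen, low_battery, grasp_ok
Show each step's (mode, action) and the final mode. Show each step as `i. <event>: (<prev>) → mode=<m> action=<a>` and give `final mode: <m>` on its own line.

final mode: M_PICK

1. target_lost: (M_FOLLOW) → mode=M_HOME action=spin_cw
2. low_battery: (M_HOME) → mode=M_FOLLOW action=spin_ccw
3. grasp_fail: (M_FOLLOW) → mode=M_FOLLOW action=arm_retract
4. target_lost: (M_FOLLOW) → mode=M_HOME action=spin_cw
5. grasp_ok: (M_HOME) → mode=M_PICK action=arm_retract
6. target_seen: (M_PICK) → mode=M_FOLLOW action=spin_ccw
7. low_battery: (M_FOLLOW) → mode=M_PICK action=motors_on
8. grasp_ok: (M_PICK) → mode=M_PICK action=spin_ccw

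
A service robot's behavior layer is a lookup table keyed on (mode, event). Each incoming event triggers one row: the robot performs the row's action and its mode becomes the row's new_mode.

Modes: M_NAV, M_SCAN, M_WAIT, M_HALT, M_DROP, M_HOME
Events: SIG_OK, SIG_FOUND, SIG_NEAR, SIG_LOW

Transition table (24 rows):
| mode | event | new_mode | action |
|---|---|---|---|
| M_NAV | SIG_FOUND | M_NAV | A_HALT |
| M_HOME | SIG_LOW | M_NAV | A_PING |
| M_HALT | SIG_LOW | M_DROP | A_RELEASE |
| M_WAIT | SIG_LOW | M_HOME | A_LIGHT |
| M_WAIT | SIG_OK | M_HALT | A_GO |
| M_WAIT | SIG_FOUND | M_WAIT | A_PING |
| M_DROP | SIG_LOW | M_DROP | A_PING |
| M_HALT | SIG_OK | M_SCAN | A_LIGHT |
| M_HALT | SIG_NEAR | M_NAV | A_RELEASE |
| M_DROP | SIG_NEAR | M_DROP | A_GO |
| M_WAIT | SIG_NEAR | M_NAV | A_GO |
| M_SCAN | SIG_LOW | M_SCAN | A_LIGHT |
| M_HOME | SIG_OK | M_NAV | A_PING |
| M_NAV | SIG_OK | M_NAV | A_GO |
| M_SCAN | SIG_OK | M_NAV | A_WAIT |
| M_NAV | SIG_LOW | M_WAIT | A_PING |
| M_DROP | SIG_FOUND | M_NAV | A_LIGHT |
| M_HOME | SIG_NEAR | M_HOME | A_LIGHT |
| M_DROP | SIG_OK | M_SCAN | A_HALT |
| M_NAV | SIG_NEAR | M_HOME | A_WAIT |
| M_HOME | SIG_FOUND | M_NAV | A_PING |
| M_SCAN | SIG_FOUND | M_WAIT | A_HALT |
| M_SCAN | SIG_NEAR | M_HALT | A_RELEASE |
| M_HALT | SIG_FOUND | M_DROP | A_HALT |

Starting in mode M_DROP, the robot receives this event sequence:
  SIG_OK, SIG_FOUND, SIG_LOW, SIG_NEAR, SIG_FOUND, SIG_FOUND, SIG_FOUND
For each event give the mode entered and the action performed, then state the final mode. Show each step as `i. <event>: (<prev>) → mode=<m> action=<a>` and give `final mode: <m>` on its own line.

1. SIG_OK: (M_DROP) → mode=M_SCAN action=A_HALT
2. SIG_FOUND: (M_SCAN) → mode=M_WAIT action=A_HALT
3. SIG_LOW: (M_WAIT) → mode=M_HOME action=A_LIGHT
4. SIG_NEAR: (M_HOME) → mode=M_HOME action=A_LIGHT
5. SIG_FOUND: (M_HOME) → mode=M_NAV action=A_PING
6. SIG_FOUND: (M_NAV) → mode=M_NAV action=A_HALT
7. SIG_FOUND: (M_NAV) → mode=M_NAV action=A_HALT

final mode: M_NAV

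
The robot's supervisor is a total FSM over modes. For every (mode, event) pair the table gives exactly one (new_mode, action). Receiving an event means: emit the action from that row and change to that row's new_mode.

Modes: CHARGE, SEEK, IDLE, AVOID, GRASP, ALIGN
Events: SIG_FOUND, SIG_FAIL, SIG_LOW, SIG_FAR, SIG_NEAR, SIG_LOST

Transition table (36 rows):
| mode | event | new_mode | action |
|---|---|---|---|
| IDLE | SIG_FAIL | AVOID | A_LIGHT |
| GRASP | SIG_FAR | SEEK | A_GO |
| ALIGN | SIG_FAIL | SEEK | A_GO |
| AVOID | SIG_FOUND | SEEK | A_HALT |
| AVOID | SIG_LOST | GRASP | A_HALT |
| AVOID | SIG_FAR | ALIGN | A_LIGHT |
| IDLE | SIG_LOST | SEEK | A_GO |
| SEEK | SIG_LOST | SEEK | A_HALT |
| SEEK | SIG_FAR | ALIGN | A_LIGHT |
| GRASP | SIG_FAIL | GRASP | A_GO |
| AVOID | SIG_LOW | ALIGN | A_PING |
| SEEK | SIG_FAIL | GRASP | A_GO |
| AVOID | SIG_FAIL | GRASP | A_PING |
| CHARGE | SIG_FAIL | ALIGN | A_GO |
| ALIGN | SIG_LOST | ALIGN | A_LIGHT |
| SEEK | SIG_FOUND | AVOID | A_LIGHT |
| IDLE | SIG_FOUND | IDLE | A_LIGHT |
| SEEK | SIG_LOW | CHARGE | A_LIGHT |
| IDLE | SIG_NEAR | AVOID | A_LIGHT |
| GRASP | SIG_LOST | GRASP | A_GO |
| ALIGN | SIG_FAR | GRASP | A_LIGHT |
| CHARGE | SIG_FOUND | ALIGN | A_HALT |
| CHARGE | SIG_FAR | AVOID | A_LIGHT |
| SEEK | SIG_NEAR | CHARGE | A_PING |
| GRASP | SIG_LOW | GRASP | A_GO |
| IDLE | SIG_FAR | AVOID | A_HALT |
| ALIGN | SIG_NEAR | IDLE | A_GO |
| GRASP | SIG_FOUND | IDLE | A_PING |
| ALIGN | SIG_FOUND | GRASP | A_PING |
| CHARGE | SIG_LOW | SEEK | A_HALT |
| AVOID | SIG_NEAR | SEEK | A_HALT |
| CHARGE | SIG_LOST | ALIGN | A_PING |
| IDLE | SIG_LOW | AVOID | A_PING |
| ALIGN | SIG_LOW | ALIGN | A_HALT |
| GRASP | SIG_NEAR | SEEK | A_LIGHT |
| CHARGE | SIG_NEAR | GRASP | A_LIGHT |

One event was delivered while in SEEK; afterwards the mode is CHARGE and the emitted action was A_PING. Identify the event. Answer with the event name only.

try SIG_FOUND: (SEEK, SIG_FOUND) → (AVOID, A_LIGHT)
try SIG_FAIL: (SEEK, SIG_FAIL) → (GRASP, A_GO)
try SIG_LOW: (SEEK, SIG_LOW) → (CHARGE, A_LIGHT)
try SIG_FAR: (SEEK, SIG_FAR) → (ALIGN, A_LIGHT)
try SIG_NEAR: (SEEK, SIG_NEAR) → (CHARGE, A_PING)  ← matches
try SIG_LOST: (SEEK, SIG_LOST) → (SEEK, A_HALT)

SIG_NEAR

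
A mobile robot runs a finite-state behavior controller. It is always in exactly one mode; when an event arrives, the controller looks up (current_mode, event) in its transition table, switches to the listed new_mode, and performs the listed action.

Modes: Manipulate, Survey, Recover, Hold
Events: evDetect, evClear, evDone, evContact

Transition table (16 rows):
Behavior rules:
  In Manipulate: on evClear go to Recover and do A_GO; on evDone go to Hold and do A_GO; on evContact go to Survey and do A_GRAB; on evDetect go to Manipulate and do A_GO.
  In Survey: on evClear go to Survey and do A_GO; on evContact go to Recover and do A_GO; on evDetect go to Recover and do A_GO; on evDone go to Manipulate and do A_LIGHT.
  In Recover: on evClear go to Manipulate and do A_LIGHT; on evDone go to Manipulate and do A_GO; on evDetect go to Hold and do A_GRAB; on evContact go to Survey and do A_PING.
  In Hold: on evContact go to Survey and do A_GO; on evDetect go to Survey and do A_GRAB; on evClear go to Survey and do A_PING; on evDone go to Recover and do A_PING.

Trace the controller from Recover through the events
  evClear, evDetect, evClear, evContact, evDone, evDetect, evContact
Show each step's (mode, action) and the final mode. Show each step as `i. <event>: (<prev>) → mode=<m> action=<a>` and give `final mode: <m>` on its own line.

final mode: Survey

1. evClear: (Recover) → mode=Manipulate action=A_LIGHT
2. evDetect: (Manipulate) → mode=Manipulate action=A_GO
3. evClear: (Manipulate) → mode=Recover action=A_GO
4. evContact: (Recover) → mode=Survey action=A_PING
5. evDone: (Survey) → mode=Manipulate action=A_LIGHT
6. evDetect: (Manipulate) → mode=Manipulate action=A_GO
7. evContact: (Manipulate) → mode=Survey action=A_GRAB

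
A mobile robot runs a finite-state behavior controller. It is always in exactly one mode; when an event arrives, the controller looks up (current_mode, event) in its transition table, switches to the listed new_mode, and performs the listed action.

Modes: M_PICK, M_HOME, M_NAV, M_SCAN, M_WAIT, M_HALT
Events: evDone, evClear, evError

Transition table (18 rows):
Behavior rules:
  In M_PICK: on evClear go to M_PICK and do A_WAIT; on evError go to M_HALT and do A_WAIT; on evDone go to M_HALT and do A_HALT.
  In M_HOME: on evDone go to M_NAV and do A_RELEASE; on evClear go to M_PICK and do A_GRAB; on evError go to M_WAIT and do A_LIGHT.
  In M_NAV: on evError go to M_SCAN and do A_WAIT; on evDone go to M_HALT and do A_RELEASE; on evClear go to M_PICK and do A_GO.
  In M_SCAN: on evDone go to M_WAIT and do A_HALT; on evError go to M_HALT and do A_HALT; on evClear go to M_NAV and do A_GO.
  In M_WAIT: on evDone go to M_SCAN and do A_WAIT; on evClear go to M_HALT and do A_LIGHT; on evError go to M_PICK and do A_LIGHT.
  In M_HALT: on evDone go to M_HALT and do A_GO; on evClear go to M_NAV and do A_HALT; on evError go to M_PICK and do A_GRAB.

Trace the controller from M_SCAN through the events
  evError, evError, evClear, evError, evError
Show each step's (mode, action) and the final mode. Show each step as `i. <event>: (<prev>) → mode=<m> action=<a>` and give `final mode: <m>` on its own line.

1. evError: (M_SCAN) → mode=M_HALT action=A_HALT
2. evError: (M_HALT) → mode=M_PICK action=A_GRAB
3. evClear: (M_PICK) → mode=M_PICK action=A_WAIT
4. evError: (M_PICK) → mode=M_HALT action=A_WAIT
5. evError: (M_HALT) → mode=M_PICK action=A_GRAB

final mode: M_PICK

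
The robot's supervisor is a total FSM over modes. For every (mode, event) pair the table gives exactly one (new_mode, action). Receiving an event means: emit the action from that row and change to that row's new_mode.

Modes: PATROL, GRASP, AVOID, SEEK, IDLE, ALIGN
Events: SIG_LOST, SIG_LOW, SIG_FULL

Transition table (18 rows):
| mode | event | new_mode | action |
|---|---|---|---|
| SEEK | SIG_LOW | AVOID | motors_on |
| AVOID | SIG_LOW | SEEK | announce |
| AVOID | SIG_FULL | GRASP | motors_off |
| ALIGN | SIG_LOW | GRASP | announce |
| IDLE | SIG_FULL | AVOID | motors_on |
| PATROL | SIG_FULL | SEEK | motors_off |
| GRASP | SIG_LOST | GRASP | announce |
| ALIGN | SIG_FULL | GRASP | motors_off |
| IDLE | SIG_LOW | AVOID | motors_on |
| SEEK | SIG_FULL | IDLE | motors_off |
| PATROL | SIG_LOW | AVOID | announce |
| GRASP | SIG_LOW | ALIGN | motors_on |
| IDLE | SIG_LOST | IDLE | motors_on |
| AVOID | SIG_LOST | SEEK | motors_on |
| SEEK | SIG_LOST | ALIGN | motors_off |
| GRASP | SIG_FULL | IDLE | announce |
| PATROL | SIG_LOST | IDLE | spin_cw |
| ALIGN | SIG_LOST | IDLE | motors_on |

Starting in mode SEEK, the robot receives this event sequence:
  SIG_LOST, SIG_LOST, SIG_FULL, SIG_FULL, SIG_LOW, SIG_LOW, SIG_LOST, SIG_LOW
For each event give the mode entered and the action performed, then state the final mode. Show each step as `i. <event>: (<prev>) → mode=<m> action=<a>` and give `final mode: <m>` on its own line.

1. SIG_LOST: (SEEK) → mode=ALIGN action=motors_off
2. SIG_LOST: (ALIGN) → mode=IDLE action=motors_on
3. SIG_FULL: (IDLE) → mode=AVOID action=motors_on
4. SIG_FULL: (AVOID) → mode=GRASP action=motors_off
5. SIG_LOW: (GRASP) → mode=ALIGN action=motors_on
6. SIG_LOW: (ALIGN) → mode=GRASP action=announce
7. SIG_LOST: (GRASP) → mode=GRASP action=announce
8. SIG_LOW: (GRASP) → mode=ALIGN action=motors_on

final mode: ALIGN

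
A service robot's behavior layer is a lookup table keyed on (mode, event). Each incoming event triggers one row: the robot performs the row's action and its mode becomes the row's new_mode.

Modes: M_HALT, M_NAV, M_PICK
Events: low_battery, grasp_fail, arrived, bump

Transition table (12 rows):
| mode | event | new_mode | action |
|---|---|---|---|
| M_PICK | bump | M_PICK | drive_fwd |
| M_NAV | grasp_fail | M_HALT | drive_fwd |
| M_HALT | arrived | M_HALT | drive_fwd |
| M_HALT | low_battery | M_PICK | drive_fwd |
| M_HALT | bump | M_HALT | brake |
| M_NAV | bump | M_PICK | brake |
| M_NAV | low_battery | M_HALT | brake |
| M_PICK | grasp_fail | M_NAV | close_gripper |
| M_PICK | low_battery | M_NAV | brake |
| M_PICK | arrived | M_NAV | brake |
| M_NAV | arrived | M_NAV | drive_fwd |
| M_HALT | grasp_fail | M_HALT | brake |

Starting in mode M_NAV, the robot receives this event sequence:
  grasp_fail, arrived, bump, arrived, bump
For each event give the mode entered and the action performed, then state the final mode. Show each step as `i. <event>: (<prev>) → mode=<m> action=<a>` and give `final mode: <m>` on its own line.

final mode: M_HALT

1. grasp_fail: (M_NAV) → mode=M_HALT action=drive_fwd
2. arrived: (M_HALT) → mode=M_HALT action=drive_fwd
3. bump: (M_HALT) → mode=M_HALT action=brake
4. arrived: (M_HALT) → mode=M_HALT action=drive_fwd
5. bump: (M_HALT) → mode=M_HALT action=brake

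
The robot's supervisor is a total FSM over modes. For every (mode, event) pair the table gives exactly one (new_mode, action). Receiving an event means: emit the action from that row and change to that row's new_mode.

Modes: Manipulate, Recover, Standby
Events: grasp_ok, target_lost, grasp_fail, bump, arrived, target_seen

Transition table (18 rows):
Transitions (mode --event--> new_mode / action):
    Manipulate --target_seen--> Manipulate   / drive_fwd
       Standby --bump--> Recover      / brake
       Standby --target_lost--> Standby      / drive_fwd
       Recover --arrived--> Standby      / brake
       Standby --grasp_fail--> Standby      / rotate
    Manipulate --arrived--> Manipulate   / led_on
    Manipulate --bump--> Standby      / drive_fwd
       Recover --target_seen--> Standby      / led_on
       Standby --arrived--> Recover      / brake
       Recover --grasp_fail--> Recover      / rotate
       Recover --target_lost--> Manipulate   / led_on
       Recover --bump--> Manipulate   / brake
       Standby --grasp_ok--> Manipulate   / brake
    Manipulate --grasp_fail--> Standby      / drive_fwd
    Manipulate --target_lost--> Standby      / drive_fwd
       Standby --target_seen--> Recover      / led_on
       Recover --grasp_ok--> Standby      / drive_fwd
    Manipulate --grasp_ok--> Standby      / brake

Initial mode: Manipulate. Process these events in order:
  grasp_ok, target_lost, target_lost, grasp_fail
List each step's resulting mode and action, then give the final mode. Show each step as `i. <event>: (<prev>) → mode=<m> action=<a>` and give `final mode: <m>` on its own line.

1. grasp_ok: (Manipulate) → mode=Standby action=brake
2. target_lost: (Standby) → mode=Standby action=drive_fwd
3. target_lost: (Standby) → mode=Standby action=drive_fwd
4. grasp_fail: (Standby) → mode=Standby action=rotate

final mode: Standby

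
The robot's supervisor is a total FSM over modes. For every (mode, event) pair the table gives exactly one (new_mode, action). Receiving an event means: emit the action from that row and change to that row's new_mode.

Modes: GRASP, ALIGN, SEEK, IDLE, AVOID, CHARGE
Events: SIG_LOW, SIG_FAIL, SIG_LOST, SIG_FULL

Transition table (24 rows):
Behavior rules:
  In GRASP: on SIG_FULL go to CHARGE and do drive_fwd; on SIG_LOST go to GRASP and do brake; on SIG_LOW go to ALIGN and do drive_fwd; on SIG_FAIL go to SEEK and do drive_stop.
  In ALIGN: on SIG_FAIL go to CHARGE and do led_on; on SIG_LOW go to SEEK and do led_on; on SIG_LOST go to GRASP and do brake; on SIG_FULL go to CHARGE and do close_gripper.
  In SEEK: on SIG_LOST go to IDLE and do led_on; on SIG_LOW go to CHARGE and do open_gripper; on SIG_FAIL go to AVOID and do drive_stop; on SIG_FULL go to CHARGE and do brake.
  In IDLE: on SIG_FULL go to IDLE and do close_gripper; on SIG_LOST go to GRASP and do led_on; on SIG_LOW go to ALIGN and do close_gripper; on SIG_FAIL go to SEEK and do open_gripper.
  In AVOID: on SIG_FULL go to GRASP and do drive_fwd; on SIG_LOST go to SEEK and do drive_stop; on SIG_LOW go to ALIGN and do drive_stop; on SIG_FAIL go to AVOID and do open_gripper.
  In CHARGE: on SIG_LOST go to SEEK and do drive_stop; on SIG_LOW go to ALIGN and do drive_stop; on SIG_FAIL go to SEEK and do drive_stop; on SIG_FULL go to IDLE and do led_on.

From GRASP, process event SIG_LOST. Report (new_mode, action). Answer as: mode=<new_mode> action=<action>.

current mode = GRASP; filter table to that mode:
  (GRASP, SIG_FULL) → (CHARGE, drive_fwd)
  (GRASP, SIG_LOST) → (GRASP, brake)  ← event matches
  (GRASP, SIG_LOW) → (ALIGN, drive_fwd)
  (GRASP, SIG_FAIL) → (SEEK, drive_stop)
event = SIG_LOST selects (GRASP, brake)

mode=GRASP action=brake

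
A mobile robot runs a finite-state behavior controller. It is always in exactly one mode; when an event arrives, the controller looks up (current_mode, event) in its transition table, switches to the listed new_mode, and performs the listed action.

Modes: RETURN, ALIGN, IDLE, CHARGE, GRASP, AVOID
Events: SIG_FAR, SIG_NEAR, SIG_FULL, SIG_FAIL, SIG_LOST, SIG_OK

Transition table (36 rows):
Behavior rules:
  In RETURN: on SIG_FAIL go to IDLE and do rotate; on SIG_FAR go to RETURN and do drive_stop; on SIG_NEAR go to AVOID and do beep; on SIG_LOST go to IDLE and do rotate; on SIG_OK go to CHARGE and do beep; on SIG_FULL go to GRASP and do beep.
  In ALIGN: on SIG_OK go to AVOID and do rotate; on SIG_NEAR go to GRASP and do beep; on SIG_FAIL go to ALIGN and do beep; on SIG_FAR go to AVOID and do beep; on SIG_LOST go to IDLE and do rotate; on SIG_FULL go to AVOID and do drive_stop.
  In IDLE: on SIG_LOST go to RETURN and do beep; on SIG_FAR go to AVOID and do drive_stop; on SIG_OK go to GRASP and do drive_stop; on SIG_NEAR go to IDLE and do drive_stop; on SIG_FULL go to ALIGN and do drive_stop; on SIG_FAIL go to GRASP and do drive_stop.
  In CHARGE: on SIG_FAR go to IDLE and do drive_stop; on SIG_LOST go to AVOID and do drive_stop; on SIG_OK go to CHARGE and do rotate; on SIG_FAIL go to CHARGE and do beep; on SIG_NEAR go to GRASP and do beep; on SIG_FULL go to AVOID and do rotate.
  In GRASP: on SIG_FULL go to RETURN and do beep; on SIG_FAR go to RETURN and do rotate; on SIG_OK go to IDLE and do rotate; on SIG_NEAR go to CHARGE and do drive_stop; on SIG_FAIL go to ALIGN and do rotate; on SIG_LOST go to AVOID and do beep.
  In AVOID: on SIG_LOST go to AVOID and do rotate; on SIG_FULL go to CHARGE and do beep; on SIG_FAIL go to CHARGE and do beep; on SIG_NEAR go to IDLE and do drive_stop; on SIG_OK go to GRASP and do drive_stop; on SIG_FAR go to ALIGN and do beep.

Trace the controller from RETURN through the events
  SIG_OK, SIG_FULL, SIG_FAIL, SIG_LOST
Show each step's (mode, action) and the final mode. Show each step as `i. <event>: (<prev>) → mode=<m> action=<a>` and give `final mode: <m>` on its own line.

final mode: AVOID

1. SIG_OK: (RETURN) → mode=CHARGE action=beep
2. SIG_FULL: (CHARGE) → mode=AVOID action=rotate
3. SIG_FAIL: (AVOID) → mode=CHARGE action=beep
4. SIG_LOST: (CHARGE) → mode=AVOID action=drive_stop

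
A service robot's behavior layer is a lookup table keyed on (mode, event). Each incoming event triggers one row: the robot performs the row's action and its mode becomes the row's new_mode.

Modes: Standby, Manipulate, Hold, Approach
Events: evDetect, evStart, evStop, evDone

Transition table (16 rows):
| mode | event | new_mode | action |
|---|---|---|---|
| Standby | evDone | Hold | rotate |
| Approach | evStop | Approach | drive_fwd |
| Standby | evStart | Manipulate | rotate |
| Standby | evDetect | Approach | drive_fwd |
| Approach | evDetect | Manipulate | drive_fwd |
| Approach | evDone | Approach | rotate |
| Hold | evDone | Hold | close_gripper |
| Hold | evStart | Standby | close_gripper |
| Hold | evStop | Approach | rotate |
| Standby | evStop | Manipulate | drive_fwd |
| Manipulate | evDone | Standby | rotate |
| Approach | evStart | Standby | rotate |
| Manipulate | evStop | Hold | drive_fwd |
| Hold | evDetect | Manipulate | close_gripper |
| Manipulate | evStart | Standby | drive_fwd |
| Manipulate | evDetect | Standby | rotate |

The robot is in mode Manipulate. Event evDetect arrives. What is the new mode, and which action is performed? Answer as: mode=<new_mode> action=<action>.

current mode = Manipulate; filter table to that mode:
  (Manipulate, evDone) → (Standby, rotate)
  (Manipulate, evStop) → (Hold, drive_fwd)
  (Manipulate, evStart) → (Standby, drive_fwd)
  (Manipulate, evDetect) → (Standby, rotate)  ← event matches
event = evDetect selects (Standby, rotate)

mode=Standby action=rotate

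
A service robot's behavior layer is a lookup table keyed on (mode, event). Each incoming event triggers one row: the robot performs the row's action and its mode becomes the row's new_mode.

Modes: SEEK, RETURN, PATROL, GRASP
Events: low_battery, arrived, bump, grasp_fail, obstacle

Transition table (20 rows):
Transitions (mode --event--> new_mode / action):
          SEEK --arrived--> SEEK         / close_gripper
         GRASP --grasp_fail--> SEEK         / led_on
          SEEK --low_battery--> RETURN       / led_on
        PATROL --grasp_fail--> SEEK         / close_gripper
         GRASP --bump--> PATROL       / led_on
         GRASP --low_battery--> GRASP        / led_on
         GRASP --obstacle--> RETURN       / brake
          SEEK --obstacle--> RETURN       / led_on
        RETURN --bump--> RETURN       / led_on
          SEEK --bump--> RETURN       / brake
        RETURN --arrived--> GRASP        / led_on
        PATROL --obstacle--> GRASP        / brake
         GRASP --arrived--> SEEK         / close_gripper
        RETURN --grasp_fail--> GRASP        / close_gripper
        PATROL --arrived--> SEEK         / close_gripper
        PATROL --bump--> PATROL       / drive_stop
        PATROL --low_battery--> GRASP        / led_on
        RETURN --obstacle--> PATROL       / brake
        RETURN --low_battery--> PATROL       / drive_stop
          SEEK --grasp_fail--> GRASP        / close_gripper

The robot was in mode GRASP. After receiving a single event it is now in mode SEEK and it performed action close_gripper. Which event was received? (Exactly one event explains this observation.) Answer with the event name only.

try low_battery: (GRASP, low_battery) → (GRASP, led_on)
try arrived: (GRASP, arrived) → (SEEK, close_gripper)  ← matches
try bump: (GRASP, bump) → (PATROL, led_on)
try grasp_fail: (GRASP, grasp_fail) → (SEEK, led_on)
try obstacle: (GRASP, obstacle) → (RETURN, brake)

arrived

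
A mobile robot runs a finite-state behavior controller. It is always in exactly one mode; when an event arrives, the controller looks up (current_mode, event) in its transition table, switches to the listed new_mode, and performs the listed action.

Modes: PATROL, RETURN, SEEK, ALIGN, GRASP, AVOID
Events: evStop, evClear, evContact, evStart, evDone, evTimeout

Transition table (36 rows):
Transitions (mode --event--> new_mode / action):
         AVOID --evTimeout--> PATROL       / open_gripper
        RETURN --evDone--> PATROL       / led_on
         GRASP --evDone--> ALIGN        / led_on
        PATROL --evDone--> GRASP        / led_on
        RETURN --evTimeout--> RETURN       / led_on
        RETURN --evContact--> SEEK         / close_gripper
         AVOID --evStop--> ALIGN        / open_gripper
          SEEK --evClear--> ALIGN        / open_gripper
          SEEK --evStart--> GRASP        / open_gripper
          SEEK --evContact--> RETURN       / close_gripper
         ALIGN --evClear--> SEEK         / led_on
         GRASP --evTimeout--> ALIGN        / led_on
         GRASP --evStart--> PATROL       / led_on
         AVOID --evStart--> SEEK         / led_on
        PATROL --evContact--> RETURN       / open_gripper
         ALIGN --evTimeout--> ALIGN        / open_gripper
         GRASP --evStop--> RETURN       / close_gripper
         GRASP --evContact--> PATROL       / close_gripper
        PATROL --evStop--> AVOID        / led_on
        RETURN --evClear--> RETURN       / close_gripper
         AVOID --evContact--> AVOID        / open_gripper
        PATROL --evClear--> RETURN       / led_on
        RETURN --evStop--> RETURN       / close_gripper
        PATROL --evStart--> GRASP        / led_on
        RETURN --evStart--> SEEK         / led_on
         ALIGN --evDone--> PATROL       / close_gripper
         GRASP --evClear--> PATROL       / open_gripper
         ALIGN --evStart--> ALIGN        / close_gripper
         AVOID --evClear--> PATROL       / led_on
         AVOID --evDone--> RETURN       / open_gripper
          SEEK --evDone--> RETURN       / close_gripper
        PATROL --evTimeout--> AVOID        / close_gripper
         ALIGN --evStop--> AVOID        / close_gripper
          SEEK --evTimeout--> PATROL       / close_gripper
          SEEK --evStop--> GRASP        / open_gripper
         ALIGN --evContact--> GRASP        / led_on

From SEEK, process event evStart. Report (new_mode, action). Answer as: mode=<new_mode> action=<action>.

mode=GRASP action=open_gripper

current mode = SEEK; filter table to that mode:
  (SEEK, evClear) → (ALIGN, open_gripper)
  (SEEK, evStart) → (GRASP, open_gripper)  ← event matches
  (SEEK, evContact) → (RETURN, close_gripper)
  (SEEK, evDone) → (RETURN, close_gripper)
  (SEEK, evTimeout) → (PATROL, close_gripper)
  (SEEK, evStop) → (GRASP, open_gripper)
event = evStart selects (GRASP, open_gripper)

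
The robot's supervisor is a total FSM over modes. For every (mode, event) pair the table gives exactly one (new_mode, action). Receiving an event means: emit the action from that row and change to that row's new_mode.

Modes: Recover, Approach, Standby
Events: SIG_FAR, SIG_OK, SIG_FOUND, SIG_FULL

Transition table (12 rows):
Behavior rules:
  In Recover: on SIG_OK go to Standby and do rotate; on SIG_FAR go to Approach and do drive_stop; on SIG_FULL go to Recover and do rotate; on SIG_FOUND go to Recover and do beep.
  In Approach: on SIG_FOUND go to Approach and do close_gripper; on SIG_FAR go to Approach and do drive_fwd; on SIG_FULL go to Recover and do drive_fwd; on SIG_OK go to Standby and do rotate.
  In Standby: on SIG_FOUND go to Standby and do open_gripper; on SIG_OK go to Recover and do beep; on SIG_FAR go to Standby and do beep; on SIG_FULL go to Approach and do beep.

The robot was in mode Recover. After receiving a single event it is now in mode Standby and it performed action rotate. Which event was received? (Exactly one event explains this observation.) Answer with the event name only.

SIG_OK

try SIG_FAR: (Recover, SIG_FAR) → (Approach, drive_stop)
try SIG_OK: (Recover, SIG_OK) → (Standby, rotate)  ← matches
try SIG_FOUND: (Recover, SIG_FOUND) → (Recover, beep)
try SIG_FULL: (Recover, SIG_FULL) → (Recover, rotate)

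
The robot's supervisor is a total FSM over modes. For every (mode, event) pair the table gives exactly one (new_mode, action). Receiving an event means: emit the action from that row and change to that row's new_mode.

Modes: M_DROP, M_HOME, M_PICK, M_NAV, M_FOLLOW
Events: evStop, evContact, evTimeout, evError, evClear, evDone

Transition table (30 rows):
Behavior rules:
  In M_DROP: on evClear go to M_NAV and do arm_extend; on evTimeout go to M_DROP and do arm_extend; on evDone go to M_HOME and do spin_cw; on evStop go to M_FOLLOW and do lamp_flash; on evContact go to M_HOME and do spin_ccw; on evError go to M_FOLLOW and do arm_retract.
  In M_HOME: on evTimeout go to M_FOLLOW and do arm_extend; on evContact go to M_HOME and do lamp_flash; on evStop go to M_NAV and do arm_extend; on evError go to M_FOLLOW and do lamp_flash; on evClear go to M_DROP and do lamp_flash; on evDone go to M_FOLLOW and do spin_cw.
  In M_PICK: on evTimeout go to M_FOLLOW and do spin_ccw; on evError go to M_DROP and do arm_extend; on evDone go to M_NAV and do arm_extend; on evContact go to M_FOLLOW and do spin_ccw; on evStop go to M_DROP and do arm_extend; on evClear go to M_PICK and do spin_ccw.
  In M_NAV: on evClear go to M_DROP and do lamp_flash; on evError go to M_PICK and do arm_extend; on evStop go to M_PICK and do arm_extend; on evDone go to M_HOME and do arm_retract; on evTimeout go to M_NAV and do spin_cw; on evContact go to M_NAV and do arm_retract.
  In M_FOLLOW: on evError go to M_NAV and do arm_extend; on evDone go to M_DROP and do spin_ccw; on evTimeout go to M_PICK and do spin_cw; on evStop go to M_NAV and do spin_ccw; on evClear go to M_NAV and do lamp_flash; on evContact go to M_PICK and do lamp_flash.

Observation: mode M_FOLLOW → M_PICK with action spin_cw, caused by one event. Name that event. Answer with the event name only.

evTimeout

try evStop: (M_FOLLOW, evStop) → (M_NAV, spin_ccw)
try evContact: (M_FOLLOW, evContact) → (M_PICK, lamp_flash)
try evTimeout: (M_FOLLOW, evTimeout) → (M_PICK, spin_cw)  ← matches
try evError: (M_FOLLOW, evError) → (M_NAV, arm_extend)
try evClear: (M_FOLLOW, evClear) → (M_NAV, lamp_flash)
try evDone: (M_FOLLOW, evDone) → (M_DROP, spin_ccw)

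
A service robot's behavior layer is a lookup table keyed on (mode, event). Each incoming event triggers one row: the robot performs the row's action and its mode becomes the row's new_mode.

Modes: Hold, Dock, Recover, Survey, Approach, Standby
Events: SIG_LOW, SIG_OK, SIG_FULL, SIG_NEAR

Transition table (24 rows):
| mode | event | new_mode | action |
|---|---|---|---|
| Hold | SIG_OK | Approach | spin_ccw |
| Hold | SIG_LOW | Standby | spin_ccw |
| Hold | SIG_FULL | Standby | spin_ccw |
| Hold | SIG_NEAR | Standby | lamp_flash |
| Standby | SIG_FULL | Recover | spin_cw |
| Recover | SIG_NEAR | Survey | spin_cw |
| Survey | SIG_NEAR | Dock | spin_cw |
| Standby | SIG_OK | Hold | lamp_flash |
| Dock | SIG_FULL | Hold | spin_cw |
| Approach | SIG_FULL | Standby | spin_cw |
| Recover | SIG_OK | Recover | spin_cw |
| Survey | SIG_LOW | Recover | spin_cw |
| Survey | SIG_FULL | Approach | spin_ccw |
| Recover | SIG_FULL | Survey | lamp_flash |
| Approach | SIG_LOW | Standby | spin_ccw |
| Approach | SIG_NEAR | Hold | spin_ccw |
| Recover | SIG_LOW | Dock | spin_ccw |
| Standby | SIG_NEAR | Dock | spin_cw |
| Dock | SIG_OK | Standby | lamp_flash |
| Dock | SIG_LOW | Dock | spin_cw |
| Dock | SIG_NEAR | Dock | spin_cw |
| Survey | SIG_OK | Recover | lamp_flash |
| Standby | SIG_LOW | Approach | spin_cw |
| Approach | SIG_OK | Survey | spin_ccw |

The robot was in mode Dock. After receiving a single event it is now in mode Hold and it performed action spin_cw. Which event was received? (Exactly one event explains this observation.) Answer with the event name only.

SIG_FULL

try SIG_LOW: (Dock, SIG_LOW) → (Dock, spin_cw)
try SIG_OK: (Dock, SIG_OK) → (Standby, lamp_flash)
try SIG_FULL: (Dock, SIG_FULL) → (Hold, spin_cw)  ← matches
try SIG_NEAR: (Dock, SIG_NEAR) → (Dock, spin_cw)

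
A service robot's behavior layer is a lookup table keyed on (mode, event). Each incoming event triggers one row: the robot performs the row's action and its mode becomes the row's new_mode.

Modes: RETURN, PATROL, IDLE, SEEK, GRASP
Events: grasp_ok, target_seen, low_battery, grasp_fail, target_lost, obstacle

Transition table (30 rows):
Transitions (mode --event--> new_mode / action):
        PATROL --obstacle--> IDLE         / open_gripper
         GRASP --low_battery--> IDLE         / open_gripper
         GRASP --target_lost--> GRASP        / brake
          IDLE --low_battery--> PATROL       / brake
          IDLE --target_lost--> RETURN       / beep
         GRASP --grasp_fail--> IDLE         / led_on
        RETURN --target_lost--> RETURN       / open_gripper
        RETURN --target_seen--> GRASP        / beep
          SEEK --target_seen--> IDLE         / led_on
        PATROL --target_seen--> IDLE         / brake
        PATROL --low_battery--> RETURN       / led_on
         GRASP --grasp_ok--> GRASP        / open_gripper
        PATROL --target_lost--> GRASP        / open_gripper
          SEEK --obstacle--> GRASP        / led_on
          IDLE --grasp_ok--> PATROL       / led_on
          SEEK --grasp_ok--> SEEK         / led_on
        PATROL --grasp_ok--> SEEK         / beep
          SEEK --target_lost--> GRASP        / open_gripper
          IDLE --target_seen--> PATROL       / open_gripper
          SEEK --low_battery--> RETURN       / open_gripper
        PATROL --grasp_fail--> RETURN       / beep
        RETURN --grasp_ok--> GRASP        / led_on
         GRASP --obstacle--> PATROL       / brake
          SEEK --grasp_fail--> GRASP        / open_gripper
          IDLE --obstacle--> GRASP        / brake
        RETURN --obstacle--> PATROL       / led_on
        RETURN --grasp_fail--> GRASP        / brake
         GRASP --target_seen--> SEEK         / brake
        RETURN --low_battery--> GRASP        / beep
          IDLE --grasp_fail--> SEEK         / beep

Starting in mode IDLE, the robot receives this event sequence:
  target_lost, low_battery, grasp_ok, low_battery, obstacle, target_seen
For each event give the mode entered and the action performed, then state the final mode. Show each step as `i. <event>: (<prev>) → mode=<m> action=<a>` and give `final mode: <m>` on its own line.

final mode: SEEK

1. target_lost: (IDLE) → mode=RETURN action=beep
2. low_battery: (RETURN) → mode=GRASP action=beep
3. grasp_ok: (GRASP) → mode=GRASP action=open_gripper
4. low_battery: (GRASP) → mode=IDLE action=open_gripper
5. obstacle: (IDLE) → mode=GRASP action=brake
6. target_seen: (GRASP) → mode=SEEK action=brake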